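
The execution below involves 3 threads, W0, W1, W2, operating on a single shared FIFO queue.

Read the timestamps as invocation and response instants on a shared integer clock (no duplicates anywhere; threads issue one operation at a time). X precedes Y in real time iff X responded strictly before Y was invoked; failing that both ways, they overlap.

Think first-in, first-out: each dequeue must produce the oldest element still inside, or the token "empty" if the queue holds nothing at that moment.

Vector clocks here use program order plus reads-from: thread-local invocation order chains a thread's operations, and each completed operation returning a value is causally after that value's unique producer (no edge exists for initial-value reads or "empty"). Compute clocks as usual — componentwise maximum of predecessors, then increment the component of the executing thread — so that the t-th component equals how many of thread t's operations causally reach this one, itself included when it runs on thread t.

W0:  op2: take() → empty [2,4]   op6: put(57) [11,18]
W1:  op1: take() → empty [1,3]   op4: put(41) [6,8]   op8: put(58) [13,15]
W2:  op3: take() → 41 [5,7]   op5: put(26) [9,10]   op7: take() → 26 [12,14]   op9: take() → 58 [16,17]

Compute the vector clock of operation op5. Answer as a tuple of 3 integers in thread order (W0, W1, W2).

(0, 2, 2)

op1, invoked 1, has no incoming edges; only W1's bump applies → (0, 1, 0)
op2, invoked 2, has no incoming edges; only W0's bump applies → (1, 0, 0)
op4, invoked 6, takes VC(op1)=(0, 1, 0) under max, adds 1 for W1 → (0, 2, 0)
op6, invoked 11, takes VC(op2)=(1, 0, 0) under max, adds 1 for W0 → (2, 0, 0)
op3, invoked 5, takes VC(op4)=(0, 2, 0) under max, adds 1 for W2 → (0, 2, 1)
op8, invoked 13, takes VC(op4)=(0, 2, 0) under max, adds 1 for W1 → (0, 3, 0)
op5, invoked 9, takes VC(op3)=(0, 2, 1) under max, adds 1 for W2 → (0, 2, 2)
op7, invoked 12, takes VC(op5)=(0, 2, 2) under max, adds 1 for W2 → (0, 2, 3)
op9, invoked 16, takes VC(op7)=(0, 2, 3), VC(op8)=(0, 3, 0) under max, adds 1 for W2 → (0, 3, 4)
target: VC(op5) = (0, 2, 2)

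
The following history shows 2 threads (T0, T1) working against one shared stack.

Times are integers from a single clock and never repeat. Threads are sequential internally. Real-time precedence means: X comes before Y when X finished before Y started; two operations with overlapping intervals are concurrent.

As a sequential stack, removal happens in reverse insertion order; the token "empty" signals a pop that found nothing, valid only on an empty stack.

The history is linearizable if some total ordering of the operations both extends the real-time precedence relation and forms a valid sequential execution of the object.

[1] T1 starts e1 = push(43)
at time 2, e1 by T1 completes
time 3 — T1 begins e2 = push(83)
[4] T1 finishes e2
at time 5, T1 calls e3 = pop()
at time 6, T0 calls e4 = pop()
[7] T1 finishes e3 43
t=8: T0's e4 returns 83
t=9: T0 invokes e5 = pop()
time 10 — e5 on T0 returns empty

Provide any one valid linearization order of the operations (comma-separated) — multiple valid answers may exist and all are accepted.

e1, e2, e4, e3, e5

step 1: e1 push(43) — stack <43>
step 2: e2 push(83) — stack <43,83>
step 3: e4 pop() → 83 — stack <43>
step 4: e3 pop() → 43 — stack <>
step 5: e5 pop() → empty — stack <>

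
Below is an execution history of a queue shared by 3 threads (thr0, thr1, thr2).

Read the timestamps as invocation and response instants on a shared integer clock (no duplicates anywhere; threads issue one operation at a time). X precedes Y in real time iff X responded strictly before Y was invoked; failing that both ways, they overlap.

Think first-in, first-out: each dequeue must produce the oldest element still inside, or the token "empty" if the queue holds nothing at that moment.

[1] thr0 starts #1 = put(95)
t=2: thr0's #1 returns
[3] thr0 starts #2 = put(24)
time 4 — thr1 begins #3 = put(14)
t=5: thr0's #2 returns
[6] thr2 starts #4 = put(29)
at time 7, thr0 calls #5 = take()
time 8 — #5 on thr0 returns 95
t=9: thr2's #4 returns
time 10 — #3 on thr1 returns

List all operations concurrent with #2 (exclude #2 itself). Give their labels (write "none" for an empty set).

overlap test against #2 [3,5]: concurrent iff the interval meets 3..5
#1 [1,2]: before
#3 [4,10]: concurrent
#4 [6,9]: after
#5 [7,8]: after

#3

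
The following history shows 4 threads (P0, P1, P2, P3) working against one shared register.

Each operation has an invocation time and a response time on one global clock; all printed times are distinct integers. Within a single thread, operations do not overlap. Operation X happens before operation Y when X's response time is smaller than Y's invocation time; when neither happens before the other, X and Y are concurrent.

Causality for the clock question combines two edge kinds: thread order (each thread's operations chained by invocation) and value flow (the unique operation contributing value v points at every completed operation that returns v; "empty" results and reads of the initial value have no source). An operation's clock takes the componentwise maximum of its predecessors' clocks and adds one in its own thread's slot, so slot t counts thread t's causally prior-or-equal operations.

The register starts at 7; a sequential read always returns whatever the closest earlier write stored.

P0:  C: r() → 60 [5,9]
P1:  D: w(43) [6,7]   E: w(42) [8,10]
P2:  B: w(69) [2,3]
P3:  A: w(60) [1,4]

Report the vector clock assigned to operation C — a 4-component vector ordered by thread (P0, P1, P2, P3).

(1, 0, 0, 1)

A (invocation 1): nothing precedes it; P3's component alone gives (0, 0, 0, 1)
B (invocation 2): nothing precedes it; P2's component alone gives (0, 0, 1, 0)
D (invocation 6): nothing precedes it; P1's component alone gives (0, 1, 0, 0)
E (invocation 8): componentwise max over VC(D)=(0, 1, 0, 0), +1 at P1, giving (0, 2, 0, 0)
C (invocation 5): componentwise max over VC(A)=(0, 0, 0, 1), +1 at P0, giving (1, 0, 0, 1)
target: VC(C) = (1, 0, 0, 1)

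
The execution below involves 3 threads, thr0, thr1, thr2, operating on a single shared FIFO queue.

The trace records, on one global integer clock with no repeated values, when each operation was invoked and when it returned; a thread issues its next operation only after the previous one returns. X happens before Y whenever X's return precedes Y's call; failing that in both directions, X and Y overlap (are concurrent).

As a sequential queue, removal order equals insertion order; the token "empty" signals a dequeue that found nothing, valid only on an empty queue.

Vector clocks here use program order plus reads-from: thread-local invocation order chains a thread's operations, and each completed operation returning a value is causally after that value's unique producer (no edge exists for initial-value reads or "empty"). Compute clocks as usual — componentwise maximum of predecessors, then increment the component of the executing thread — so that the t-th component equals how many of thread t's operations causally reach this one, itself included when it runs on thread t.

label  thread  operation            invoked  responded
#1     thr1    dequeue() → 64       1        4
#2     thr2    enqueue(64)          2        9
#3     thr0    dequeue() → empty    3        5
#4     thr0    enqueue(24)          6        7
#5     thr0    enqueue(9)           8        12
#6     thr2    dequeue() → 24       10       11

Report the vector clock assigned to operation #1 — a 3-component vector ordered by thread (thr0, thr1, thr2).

(0, 1, 1)

#2 (invocation 2): nothing precedes it; thr2's component alone gives (0, 0, 1)
#3 (invocation 3): nothing precedes it; thr0's component alone gives (1, 0, 0)
VC(#1, invoked at 1): max of VC(#2)=(0, 0, 1), then +1 on thread thr1 → (0, 1, 1)
VC(#4, invoked at 6): max of VC(#3)=(1, 0, 0), then +1 on thread thr0 → (2, 0, 0)
VC(#5, invoked at 8): max of VC(#4)=(2, 0, 0), then +1 on thread thr0 → (3, 0, 0)
VC(#6, invoked at 10): max of VC(#2)=(0, 0, 1), VC(#4)=(2, 0, 0), then +1 on thread thr2 → (2, 0, 2)
target: VC(#1) = (0, 1, 1)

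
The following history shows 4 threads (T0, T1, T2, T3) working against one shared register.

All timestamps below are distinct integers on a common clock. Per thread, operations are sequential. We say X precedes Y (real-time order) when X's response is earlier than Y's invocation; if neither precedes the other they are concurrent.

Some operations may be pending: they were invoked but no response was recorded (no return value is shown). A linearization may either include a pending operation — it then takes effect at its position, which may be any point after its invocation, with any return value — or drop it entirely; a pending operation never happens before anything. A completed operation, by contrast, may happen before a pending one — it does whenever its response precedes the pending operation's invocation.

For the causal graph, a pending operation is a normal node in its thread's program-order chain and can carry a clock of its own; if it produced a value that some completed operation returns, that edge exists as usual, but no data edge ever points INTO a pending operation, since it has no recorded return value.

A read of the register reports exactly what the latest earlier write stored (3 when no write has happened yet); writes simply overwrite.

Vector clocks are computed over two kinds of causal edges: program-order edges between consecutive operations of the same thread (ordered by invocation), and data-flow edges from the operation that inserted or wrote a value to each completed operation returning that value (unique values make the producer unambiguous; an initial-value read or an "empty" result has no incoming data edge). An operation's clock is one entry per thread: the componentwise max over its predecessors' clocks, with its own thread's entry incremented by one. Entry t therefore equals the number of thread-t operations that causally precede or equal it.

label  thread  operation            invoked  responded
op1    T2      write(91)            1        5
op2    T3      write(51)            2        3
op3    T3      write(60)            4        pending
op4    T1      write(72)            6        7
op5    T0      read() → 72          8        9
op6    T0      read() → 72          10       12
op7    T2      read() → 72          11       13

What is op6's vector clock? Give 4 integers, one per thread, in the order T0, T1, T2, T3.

(2, 1, 0, 0)

invoked at 2, op2 has no predecessors; its own T3 bump gives (0, 0, 0, 1)
invoked at 1, op1 has no predecessors; its own T2 bump gives (0, 0, 1, 0)
invoked at 6, op4 has no predecessors; its own T1 bump gives (0, 1, 0, 0)
invoked at 4, op3 merges VC(op2)=(0, 0, 0, 1) and bumps T3's slot → (0, 0, 0, 2)
invoked at 8, op5 merges VC(op4)=(0, 1, 0, 0) and bumps T0's slot → (1, 1, 0, 0)
invoked at 11, op7 merges VC(op1)=(0, 0, 1, 0), VC(op4)=(0, 1, 0, 0) and bumps T2's slot → (0, 1, 2, 0)
invoked at 10, op6 merges VC(op4)=(0, 1, 0, 0), VC(op5)=(1, 1, 0, 0) and bumps T0's slot → (2, 1, 0, 0)
target: VC(op6) = (2, 1, 0, 0)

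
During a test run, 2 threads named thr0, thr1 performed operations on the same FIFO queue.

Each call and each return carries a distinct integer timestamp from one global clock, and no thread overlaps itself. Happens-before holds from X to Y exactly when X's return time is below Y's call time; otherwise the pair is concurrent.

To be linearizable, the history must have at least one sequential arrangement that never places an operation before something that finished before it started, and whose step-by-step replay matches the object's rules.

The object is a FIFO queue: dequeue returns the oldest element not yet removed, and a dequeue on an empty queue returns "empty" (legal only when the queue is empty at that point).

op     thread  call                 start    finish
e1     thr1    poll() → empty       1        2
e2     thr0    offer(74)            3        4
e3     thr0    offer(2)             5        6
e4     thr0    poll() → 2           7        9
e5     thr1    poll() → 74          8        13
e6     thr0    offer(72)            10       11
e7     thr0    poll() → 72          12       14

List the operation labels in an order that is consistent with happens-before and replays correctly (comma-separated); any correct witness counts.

e1, e2, e3, e5, e4, e6, e7

1. e1 poll() → empty, leaving queue <>
2. e2 offer(74), leaving queue <74>
3. e3 offer(2), leaving queue <74,2>
4. e5 poll() → 74, leaving queue <2>
5. e4 poll() → 2, leaving queue <>
6. e6 offer(72), leaving queue <72>
7. e7 poll() → 72, leaving queue <>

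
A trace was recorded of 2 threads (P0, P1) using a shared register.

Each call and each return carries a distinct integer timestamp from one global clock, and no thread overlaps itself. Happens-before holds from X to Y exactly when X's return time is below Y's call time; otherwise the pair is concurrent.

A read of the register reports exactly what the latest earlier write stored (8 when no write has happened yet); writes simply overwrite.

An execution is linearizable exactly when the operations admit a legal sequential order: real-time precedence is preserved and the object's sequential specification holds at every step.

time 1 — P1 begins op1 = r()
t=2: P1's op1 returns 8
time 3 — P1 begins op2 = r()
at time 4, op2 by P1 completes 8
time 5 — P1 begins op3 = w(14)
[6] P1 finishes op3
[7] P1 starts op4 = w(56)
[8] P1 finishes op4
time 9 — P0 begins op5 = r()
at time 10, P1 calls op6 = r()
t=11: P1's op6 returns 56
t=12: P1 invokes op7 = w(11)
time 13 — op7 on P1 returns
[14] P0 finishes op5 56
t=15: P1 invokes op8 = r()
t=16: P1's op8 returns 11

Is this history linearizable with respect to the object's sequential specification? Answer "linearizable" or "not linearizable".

one valid linearization: op1, op2, op3, op4, op5, op6, op7, op8
step 1: op1 r() → 8 — value 8
step 2: op2 r() → 8 — value 8
step 3: op3 w(14) — value 14
step 4: op4 w(56) — value 56
step 5: op5 r() → 56 — value 56
step 6: op6 r() → 56 — value 56
step 7: op7 w(11) — value 11
step 8: op8 r() → 11 — value 11

linearizable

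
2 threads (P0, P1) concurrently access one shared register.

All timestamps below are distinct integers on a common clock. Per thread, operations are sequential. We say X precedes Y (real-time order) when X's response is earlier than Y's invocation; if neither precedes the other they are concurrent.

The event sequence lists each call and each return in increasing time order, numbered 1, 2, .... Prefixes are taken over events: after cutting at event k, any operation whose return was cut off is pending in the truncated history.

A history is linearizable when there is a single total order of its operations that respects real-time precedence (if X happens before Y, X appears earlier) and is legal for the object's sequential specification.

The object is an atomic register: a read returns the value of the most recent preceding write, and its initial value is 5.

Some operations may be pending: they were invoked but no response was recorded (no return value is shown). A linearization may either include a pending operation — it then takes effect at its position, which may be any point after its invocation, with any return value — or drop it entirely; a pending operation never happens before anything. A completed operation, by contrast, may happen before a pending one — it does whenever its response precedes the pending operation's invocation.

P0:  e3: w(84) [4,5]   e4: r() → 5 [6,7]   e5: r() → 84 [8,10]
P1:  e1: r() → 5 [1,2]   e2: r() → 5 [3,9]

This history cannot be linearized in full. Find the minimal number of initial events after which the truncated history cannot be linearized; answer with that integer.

7

events 1..6 are still linearizable — one witness is e1, e2, e3:
step 1: e1 r() → 5 — value 5
step 2: e2 r() (pending, included) — value 5
step 3: e3 w(84) — value 84
include event 7 — e4 responding at 7 — and every candidate order breaks
including or dropping the 1 pending operation (e2) in any combination fails
sample order e1, e3, e4 (pending dropped) stalls at step 3 — e4 r() → 5 has no legal effect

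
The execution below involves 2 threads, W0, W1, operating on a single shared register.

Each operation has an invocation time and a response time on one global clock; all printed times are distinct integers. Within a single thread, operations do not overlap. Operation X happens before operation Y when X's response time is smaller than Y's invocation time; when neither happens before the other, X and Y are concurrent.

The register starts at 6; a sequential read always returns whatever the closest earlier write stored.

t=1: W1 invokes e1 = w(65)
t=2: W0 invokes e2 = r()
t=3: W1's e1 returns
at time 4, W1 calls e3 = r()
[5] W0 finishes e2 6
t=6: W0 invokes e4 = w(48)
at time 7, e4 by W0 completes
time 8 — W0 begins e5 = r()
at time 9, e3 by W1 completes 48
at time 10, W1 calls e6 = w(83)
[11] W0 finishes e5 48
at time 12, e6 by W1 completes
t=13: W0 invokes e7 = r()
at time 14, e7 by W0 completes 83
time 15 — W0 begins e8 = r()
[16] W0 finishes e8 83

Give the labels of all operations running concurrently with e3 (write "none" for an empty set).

e2, e4, e5

e3 spans [4,9]: anything still running between times 4 and 9 counts as concurrent
e1 [1,3]: before
e2 [2,5]: concurrent
e4 [6,7]: concurrent
e5 [8,11]: concurrent
e6 [10,12]: after
e7 [13,14]: after
e8 [15,16]: after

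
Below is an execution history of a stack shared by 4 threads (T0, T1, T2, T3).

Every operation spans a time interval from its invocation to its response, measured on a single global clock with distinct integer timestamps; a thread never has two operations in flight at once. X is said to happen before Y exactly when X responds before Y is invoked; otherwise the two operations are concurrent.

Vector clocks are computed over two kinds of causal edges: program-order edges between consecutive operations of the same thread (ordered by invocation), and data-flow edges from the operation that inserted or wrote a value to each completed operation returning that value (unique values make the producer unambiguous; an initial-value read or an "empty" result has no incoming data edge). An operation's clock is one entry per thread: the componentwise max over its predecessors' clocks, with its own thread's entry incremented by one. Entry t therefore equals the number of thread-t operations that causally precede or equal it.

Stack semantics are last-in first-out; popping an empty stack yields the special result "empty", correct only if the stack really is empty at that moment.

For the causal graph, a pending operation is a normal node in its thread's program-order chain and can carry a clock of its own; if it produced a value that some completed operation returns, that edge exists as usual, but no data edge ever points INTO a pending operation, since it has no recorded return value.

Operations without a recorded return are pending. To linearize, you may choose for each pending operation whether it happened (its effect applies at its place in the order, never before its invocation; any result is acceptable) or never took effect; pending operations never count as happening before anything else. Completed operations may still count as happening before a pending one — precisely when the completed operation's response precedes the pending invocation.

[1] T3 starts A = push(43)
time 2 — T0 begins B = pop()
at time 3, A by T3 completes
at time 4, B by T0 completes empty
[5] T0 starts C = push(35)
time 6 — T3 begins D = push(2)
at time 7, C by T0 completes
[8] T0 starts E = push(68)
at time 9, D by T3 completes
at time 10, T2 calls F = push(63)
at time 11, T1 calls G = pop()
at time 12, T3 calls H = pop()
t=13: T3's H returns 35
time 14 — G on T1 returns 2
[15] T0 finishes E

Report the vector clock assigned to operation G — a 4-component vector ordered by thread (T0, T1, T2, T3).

(0, 1, 0, 2)

VC(A, invoked at 1): no causal predecessors; +1 on T3 → (0, 0, 0, 1)
VC(F, invoked at 10): no causal predecessors; +1 on T2 → (0, 0, 1, 0)
VC(B, invoked at 2): no causal predecessors; +1 on T0 → (1, 0, 0, 0)
from VC(A)=(0, 0, 0, 1), D (invoked 6) maxes components and bumps T3 → (0, 0, 0, 2)
from VC(B)=(1, 0, 0, 0), C (invoked 5) maxes components and bumps T0 → (2, 0, 0, 0)
from VC(D)=(0, 0, 0, 2), G (invoked 11) maxes components and bumps T1 → (0, 1, 0, 2)
from VC(C)=(2, 0, 0, 0), E (invoked 8) maxes components and bumps T0 → (3, 0, 0, 0)
from VC(C)=(2, 0, 0, 0), VC(D)=(0, 0, 0, 2), H (invoked 12) maxes components and bumps T3 → (2, 0, 0, 3)
target: VC(G) = (0, 1, 0, 2)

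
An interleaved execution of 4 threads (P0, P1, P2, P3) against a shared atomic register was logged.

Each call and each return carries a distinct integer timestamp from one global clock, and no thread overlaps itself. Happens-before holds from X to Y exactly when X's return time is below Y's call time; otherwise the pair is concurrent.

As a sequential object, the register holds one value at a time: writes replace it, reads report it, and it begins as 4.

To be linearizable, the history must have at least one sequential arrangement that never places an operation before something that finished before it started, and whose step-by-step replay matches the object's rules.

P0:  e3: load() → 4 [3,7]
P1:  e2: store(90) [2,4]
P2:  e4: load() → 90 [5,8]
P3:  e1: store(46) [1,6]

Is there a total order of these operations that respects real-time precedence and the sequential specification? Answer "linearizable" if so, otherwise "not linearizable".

a witness: e3, e1, e2, e4
after step 1 (e3 load() → 4): value 4
after step 2 (e1 store(46)): value 46
after step 3 (e2 store(90)): value 90
after step 4 (e4 load() → 90): value 90

linearizable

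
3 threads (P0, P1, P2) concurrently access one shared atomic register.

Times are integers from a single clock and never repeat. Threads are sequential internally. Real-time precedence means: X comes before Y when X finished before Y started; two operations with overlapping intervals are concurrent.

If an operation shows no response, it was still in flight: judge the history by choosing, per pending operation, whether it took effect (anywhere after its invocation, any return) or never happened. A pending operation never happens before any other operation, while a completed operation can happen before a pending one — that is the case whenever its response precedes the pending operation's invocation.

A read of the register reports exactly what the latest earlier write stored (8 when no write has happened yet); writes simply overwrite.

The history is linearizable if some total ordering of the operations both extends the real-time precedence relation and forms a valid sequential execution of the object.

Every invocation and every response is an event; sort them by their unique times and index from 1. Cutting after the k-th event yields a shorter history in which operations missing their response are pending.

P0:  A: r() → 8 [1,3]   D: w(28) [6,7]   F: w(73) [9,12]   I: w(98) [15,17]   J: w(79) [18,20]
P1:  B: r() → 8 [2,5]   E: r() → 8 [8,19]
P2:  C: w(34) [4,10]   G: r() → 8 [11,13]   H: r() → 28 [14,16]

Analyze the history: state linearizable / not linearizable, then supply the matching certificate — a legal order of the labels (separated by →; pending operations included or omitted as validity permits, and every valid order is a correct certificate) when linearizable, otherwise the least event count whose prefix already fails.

not linearizable — minimal violating prefix: 13 events

events 1..12 are fine; event 13 — the response of G at time 13 — makes the prefix non-linearizable
6 completed operations, 12 real-time-consistent orders — every atomic register replay fails
no escape via the 1 pending operation (E): every completion choice fails
for example A, B, C, D, F, G (pending dropped) fails at step 6: G r() → 8 is not legal there
for example A, B, C, D, G, F (pending dropped) fails at step 5: G r() → 8 is not legal there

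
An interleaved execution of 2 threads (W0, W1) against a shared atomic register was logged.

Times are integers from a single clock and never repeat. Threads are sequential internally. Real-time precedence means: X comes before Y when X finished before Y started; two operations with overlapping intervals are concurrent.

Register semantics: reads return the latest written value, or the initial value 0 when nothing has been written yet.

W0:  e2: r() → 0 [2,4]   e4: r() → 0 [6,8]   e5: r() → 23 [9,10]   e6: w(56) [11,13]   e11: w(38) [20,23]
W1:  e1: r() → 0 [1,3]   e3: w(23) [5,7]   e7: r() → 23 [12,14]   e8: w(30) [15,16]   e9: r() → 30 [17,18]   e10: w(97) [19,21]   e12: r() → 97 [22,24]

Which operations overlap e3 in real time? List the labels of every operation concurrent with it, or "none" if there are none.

e4

e3 runs from 5 to 7; window-overlapping ops are concurrent
e1 [1,3]: before
e2 [2,4]: before
e4 [6,8]: concurrent
e5 [9,10]: after
e6 [11,13]: after
e7 [12,14]: after
e8 [15,16]: after
e9 [17,18]: after
e10 [19,21]: after
e11 [20,23]: after
e12 [22,24]: after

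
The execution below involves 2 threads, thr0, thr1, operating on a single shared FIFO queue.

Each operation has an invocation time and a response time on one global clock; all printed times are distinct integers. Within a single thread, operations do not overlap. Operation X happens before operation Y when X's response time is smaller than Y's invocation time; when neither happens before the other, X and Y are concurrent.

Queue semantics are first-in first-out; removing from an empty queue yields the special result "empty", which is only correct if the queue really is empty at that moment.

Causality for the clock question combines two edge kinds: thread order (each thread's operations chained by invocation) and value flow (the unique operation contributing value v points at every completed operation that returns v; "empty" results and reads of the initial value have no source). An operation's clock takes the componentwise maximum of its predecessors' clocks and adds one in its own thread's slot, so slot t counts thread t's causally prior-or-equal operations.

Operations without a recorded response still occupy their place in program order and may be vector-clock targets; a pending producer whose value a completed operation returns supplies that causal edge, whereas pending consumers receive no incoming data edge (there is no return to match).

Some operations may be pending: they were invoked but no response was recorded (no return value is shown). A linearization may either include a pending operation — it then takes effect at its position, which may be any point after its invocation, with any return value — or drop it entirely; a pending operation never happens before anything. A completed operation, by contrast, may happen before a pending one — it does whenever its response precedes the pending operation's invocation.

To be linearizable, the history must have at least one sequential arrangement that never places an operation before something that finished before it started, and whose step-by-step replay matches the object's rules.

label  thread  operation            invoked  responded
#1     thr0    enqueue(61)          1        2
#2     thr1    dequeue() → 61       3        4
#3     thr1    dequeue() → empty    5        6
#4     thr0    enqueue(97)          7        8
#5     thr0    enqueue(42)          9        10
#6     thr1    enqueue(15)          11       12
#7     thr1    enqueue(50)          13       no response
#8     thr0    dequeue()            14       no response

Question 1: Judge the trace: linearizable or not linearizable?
witness order: #1, #2, #3, #4, #5, #6
1. #1 enqueue(61), leaving queue <61>
2. #2 dequeue() → 61, leaving queue <>
3. #3 dequeue() → empty, leaving queue <>
4. #4 enqueue(97), leaving queue <97>
5. #5 enqueue(42), leaving queue <97,42>
6. #6 enqueue(15), leaving queue <97,42,15>

linearizable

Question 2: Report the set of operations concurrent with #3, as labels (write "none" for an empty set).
#3 spans [5,6]; an op avoiding the whole window 5..6 is ordered, any other is concurrent
#1 [1,2]: before
#2 [3,4]: before
#4 [7,8]: after
#5 [9,10]: after
#6 [11,12]: after
#7 [13,…): after
#8 [14,…): after

none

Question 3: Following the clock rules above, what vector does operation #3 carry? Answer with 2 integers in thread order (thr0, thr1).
VC(#1, invoked at 1): no causal predecessors; +1 on thr0 → (1, 0)
VC(#2, invoked at 3): max of VC(#1)=(1, 0), then +1 on thread thr1 → (1, 1)
VC(#4, invoked at 7): max of VC(#1)=(1, 0), then +1 on thread thr0 → (2, 0)
VC(#3, invoked at 5): max of VC(#2)=(1, 1), then +1 on thread thr1 → (1, 2)
VC(#5, invoked at 9): max of VC(#4)=(2, 0), then +1 on thread thr0 → (3, 0)
VC(#6, invoked at 11): max of VC(#3)=(1, 2), then +1 on thread thr1 → (1, 3)
VC(#8, invoked at 14): max of VC(#5)=(3, 0), then +1 on thread thr0 → (4, 0)
VC(#7, invoked at 13): max of VC(#6)=(1, 3), then +1 on thread thr1 → (1, 4)
target: VC(#3) = (1, 2)

(1, 2)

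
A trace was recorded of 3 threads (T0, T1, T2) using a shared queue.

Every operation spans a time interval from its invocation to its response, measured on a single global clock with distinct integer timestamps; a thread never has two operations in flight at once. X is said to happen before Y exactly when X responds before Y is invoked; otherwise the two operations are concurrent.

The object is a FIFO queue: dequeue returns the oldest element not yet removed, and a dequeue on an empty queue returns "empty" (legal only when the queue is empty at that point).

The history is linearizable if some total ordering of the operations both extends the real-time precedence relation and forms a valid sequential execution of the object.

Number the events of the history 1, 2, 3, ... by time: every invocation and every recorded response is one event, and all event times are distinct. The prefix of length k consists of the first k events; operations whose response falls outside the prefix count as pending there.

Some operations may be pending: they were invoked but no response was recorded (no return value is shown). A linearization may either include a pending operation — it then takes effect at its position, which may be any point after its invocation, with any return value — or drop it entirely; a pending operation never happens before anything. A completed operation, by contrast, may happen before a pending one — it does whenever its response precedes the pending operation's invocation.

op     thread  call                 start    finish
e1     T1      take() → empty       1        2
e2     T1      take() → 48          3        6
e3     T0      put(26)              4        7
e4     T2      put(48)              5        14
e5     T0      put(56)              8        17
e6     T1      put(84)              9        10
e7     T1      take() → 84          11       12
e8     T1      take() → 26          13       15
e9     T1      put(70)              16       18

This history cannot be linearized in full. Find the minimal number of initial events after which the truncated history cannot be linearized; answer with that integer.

events 1..11 are linearizable, e.g. via e1, e4, e2, e3, e5, e6:
after step 1 (e1 take() → empty): queue <>
after step 2 (e4 put(48) (pending, included)): queue <48>
after step 3 (e2 take() → 48): queue <>
after step 4 (e3 put(26)): queue <26>
after step 5 (e5 put(56) (pending, included)): queue <26,56>
after step 6 (e6 put(84)): queue <26,56,84>
at event 12 (e7's time-12 response) nothing linearizes any more
no escape via the 2 pending operations (e4, e5): every completion choice fails
take e1, e2, e3, e6, e7 (pending dropped): step 2 already fails, because e2 take() → 48 cannot occur there
take e1, e3, e2, e6, e7 (pending dropped): step 3 already fails, because e2 take() → 48 cannot occur there

12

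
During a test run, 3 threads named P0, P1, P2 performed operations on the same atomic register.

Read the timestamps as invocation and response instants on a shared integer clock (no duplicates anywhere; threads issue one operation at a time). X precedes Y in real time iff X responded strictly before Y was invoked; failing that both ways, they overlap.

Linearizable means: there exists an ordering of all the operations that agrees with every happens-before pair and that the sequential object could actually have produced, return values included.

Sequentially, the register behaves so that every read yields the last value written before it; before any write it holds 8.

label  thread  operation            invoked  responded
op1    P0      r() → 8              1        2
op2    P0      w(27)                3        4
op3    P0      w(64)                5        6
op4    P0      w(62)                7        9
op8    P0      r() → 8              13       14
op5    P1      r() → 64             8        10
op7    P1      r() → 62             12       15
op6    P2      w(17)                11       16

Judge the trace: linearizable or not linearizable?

not linearizable

the violation lands at event 14, op8's response at time 14: events 1..13 linearize, events 1..14 do not
6 completed operations, 2 real-time-consistent orders — every atomic register replay fails
including or dropping the 2 pending operations (op6, op7) in any combination fails
e.g. op1, op2, op3, op4, op5, op8 (pending dropped): illegal at step 5, since op5 r() → 64 cannot apply there
e.g. op1, op2, op3, op5, op4, op8 (pending dropped): illegal at step 6, since op8 r() → 8 cannot apply there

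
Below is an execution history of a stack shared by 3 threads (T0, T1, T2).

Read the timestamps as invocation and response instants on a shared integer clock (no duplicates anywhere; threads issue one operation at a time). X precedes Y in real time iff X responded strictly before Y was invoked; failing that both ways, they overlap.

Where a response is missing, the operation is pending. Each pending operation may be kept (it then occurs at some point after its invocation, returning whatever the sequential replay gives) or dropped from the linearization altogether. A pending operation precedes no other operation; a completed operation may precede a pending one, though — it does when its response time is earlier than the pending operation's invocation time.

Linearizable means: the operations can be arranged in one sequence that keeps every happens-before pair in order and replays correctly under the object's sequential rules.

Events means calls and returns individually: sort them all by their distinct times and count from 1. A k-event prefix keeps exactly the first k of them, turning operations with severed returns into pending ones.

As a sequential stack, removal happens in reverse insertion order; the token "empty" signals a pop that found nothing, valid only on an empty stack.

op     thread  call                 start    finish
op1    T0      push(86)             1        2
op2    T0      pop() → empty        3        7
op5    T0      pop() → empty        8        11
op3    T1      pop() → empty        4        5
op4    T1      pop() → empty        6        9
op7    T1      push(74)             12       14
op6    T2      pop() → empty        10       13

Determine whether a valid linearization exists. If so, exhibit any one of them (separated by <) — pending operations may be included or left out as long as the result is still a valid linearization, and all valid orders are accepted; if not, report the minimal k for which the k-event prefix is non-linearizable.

through event 6 a valid linearization exists; event 7 (op2 responding at time 7) ends that
every one of the 2 real-time-consistent orders over 3 completed stack ops fails the sequential spec
completion choices over the 1 pending operation (op4) were checked; none helps
take op1, op2, op3 (pending dropped): step 2 already fails, because op2 pop() → empty cannot occur there
take op1, op3, op2 (pending dropped): step 2 already fails, because op3 pop() → empty cannot occur there

not linearizable — minimal violating prefix: 7 events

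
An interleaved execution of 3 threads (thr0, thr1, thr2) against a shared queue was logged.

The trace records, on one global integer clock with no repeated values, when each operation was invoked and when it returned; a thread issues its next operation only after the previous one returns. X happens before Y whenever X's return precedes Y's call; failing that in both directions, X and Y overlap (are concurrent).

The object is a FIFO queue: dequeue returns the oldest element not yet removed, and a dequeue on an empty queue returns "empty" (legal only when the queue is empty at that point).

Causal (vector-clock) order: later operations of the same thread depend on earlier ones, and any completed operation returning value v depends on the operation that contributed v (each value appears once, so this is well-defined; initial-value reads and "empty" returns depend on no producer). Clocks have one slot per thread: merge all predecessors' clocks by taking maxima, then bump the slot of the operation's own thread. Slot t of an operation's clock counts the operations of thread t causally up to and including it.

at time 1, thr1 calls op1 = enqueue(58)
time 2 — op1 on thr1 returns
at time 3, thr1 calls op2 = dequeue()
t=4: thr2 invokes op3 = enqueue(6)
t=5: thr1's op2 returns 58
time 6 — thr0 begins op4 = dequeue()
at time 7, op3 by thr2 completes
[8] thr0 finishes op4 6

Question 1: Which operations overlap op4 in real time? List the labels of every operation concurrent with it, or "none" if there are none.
Answer: op3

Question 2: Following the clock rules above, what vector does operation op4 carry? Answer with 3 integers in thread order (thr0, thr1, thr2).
Answer: (1, 0, 1)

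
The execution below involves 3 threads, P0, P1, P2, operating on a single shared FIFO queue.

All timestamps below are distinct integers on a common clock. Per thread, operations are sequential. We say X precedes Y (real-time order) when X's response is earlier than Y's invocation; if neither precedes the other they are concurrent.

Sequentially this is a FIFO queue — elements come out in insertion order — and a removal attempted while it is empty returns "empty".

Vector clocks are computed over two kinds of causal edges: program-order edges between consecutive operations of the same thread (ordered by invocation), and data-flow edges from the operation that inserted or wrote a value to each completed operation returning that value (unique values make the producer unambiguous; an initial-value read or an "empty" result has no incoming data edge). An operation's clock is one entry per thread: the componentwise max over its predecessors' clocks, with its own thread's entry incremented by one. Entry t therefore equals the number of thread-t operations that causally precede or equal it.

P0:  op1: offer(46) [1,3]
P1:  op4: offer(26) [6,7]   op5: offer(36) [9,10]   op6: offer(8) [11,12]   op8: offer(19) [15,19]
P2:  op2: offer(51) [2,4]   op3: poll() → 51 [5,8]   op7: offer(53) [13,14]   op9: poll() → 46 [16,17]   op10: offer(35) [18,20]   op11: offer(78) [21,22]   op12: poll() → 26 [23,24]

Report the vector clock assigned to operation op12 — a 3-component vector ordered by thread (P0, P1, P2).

(1, 1, 7)

VC(op2, invoked at 2): no causal predecessors; +1 on P2 → (0, 0, 1)
VC(op4, invoked at 6): no causal predecessors; +1 on P1 → (0, 1, 0)
VC(op1, invoked at 1): no causal predecessors; +1 on P0 → (1, 0, 0)
invoked at 5, op3 merges VC(op2)=(0, 0, 1) and bumps P2's slot → (0, 0, 2)
invoked at 9, op5 merges VC(op4)=(0, 1, 0) and bumps P1's slot → (0, 2, 0)
invoked at 13, op7 merges VC(op3)=(0, 0, 2) and bumps P2's slot → (0, 0, 3)
invoked at 11, op6 merges VC(op5)=(0, 2, 0) and bumps P1's slot → (0, 3, 0)
invoked at 15, op8 merges VC(op6)=(0, 3, 0) and bumps P1's slot → (0, 4, 0)
invoked at 16, op9 merges VC(op1)=(1, 0, 0), VC(op7)=(0, 0, 3) and bumps P2's slot → (1, 0, 4)
invoked at 18, op10 merges VC(op9)=(1, 0, 4) and bumps P2's slot → (1, 0, 5)
invoked at 21, op11 merges VC(op10)=(1, 0, 5) and bumps P2's slot → (1, 0, 6)
invoked at 23, op12 merges VC(op4)=(0, 1, 0), VC(op11)=(1, 0, 6) and bumps P2's slot → (1, 1, 7)
target: VC(op12) = (1, 1, 7)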